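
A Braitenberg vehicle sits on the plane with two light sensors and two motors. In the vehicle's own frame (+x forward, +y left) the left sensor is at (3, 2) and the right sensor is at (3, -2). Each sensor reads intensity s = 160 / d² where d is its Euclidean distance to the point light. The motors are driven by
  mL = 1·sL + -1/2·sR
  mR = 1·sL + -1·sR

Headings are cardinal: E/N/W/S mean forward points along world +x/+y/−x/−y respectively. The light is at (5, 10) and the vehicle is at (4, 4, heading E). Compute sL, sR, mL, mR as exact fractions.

left sensor world pos  = (7, 6); dL² = 20
right sensor world pos = (7, 2); dR² = 68
sL = 160/20 = 8
sR = 160/68 = 40/17
mL = 1·sL + -1/2·sR = 116/17
mR = 1·sL + -1·sR = 96/17

8 40/17 116/17 96/17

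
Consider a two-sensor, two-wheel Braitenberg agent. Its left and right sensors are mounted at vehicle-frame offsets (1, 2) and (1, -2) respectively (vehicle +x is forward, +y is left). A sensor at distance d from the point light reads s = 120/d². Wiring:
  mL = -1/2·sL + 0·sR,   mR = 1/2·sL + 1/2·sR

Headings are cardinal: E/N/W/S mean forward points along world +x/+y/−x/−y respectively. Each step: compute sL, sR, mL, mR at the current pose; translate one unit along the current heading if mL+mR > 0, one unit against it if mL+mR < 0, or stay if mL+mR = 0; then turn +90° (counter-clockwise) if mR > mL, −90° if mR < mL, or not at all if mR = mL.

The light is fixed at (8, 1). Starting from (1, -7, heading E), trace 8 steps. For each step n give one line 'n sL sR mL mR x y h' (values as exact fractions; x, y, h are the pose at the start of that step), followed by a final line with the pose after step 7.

n=0: pose=(1,-7,E); sL=5/3, sR=15/17; mL=-5/6, mR=65/51; mL+mR=15/34 → advance +1; mR−mL=215/102 → turn +1·90°
n=1: pose=(2,-7,N); sL=120/113, sR=24/13; mL=-60/113, mR=2136/1469; mL+mR=12/13 → advance +1; mR−mL=2916/1469 → turn +1·90°
n=2: pose=(2,-6,W); sL=12/13, sR=60/37; mL=-6/13, mR=612/481; mL+mR=30/37 → advance +1; mR−mL=834/481 → turn +1·90°
n=3: pose=(1,-6,S); sL=120/89, sR=24/29; mL=-60/89, mR=2808/2581; mL+mR=12/29 → advance +1; mR−mL=4548/2581 → turn +1·90°
n=4: pose=(1,-7,E); sL=5/3, sR=15/17; mL=-5/6, mR=65/51; mL+mR=15/34 → advance +1; mR−mL=215/102 → turn +1·90°
n=5: pose=(2,-7,N); sL=120/113, sR=24/13; mL=-60/113, mR=2136/1469; mL+mR=12/13 → advance +1; mR−mL=2916/1469 → turn +1·90°
n=6: pose=(2,-6,W); sL=12/13, sR=60/37; mL=-6/13, mR=612/481; mL+mR=30/37 → advance +1; mR−mL=834/481 → turn +1·90°
n=7: pose=(1,-6,S); sL=120/89, sR=24/29; mL=-60/89, mR=2808/2581; mL+mR=12/29 → advance +1; mR−mL=4548/2581 → turn +1·90°

0 5/3 15/17 -5/6 65/51 1 -7 E
1 120/113 24/13 -60/113 2136/1469 2 -7 N
2 12/13 60/37 -6/13 612/481 2 -6 W
3 120/89 24/29 -60/89 2808/2581 1 -6 S
4 5/3 15/17 -5/6 65/51 1 -7 E
5 120/113 24/13 -60/113 2136/1469 2 -7 N
6 12/13 60/37 -6/13 612/481 2 -6 W
7 120/89 24/29 -60/89 2808/2581 1 -6 S
final 1 -7 E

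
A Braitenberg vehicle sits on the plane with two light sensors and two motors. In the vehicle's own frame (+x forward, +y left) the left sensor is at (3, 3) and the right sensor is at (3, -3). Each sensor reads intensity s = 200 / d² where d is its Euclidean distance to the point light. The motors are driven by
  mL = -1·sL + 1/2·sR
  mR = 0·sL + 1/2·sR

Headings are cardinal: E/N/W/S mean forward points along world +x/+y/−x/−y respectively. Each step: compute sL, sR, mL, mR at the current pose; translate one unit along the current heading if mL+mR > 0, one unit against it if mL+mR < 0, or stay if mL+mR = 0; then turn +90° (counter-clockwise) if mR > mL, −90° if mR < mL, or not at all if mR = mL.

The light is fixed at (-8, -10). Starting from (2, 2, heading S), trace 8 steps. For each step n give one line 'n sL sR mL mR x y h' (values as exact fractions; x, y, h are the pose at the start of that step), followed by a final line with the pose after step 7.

0 4/5 20/13 -2/65 10/13 2 2 S
1 40/73 200/233 -2020/17009 100/233 2 1 E
2 10/13 25/49 -655/1274 25/98 3 1 N
3 200/113 200/233 -35300/26329 100/233 3 0 W
4 100/137 20/13 70/1781 10/13 4 0 S
5 200/369 200/261 -1700/10701 100/261 4 -1 E
6 50/61 1/2 -139/244 1/4 5 -1 N
7 8/5 200/221 -1268/1105 100/221 5 -2 W
final 6 -2 S

n=0: pose=(2,2,S); sL=4/5, sR=20/13; mL=-2/65, mR=10/13; mL+mR=48/65 → advance +1; mR−mL=4/5 → turn +1·90°
n=1: pose=(2,1,E); sL=40/73, sR=200/233; mL=-2020/17009, mR=100/233; mL+mR=5280/17009 → advance +1; mR−mL=40/73 → turn +1·90°
n=2: pose=(3,1,N); sL=10/13, sR=25/49; mL=-655/1274, mR=25/98; mL+mR=-165/637 → advance -1; mR−mL=10/13 → turn +1·90°
n=3: pose=(3,0,W); sL=200/113, sR=200/233; mL=-35300/26329, mR=100/233; mL+mR=-24000/26329 → advance -1; mR−mL=200/113 → turn +1·90°
n=4: pose=(4,0,S); sL=100/137, sR=20/13; mL=70/1781, mR=10/13; mL+mR=1440/1781 → advance +1; mR−mL=100/137 → turn +1·90°
n=5: pose=(4,-1,E); sL=200/369, sR=200/261; mL=-1700/10701, mR=100/261; mL+mR=800/3567 → advance +1; mR−mL=200/369 → turn +1·90°
n=6: pose=(5,-1,N); sL=50/61, sR=1/2; mL=-139/244, mR=1/4; mL+mR=-39/122 → advance -1; mR−mL=50/61 → turn +1·90°
n=7: pose=(5,-2,W); sL=8/5, sR=200/221; mL=-1268/1105, mR=100/221; mL+mR=-768/1105 → advance -1; mR−mL=8/5 → turn +1·90°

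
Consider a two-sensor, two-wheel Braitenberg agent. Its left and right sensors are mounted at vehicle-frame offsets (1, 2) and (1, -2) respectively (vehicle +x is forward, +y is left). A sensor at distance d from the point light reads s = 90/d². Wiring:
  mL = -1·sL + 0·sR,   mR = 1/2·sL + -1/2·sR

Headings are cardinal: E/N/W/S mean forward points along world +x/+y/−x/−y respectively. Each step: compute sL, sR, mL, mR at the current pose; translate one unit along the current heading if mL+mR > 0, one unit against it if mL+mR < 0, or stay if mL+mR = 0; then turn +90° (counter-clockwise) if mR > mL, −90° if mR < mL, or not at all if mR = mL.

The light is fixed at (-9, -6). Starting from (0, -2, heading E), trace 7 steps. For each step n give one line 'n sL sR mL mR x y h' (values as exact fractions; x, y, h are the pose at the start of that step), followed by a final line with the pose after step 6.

n=0: pose=(0,-2,E); sL=45/68, sR=45/52; mL=-45/68, mR=-45/442; mL+mR=-675/884 → advance -1; mR−mL=495/884 → turn +1·90°
n=1: pose=(-1,-2,N); sL=90/61, sR=18/25; mL=-90/61, mR=576/1525; mL+mR=-1674/1525 → advance -1; mR−mL=2826/1525 → turn +1·90°
n=2: pose=(-1,-3,W); sL=9/5, sR=45/37; mL=-9/5, mR=54/185; mL+mR=-279/185 → advance -1; mR−mL=387/185 → turn +1·90°
n=3: pose=(0,-3,S); sL=18/25, sR=90/53; mL=-18/25, mR=-648/1325; mL+mR=-1602/1325 → advance -1; mR−mL=306/1325 → turn +1·90°
n=4: pose=(0,-2,E); sL=45/68, sR=45/52; mL=-45/68, mR=-45/442; mL+mR=-675/884 → advance -1; mR−mL=495/884 → turn +1·90°
n=5: pose=(-1,-2,N); sL=90/61, sR=18/25; mL=-90/61, mR=576/1525; mL+mR=-1674/1525 → advance -1; mR−mL=2826/1525 → turn +1·90°
n=6: pose=(-1,-3,W); sL=9/5, sR=45/37; mL=-9/5, mR=54/185; mL+mR=-279/185 → advance -1; mR−mL=387/185 → turn +1·90°

0 45/68 45/52 -45/68 -45/442 0 -2 E
1 90/61 18/25 -90/61 576/1525 -1 -2 N
2 9/5 45/37 -9/5 54/185 -1 -3 W
3 18/25 90/53 -18/25 -648/1325 0 -3 S
4 45/68 45/52 -45/68 -45/442 0 -2 E
5 90/61 18/25 -90/61 576/1525 -1 -2 N
6 9/5 45/37 -9/5 54/185 -1 -3 W
final 0 -3 S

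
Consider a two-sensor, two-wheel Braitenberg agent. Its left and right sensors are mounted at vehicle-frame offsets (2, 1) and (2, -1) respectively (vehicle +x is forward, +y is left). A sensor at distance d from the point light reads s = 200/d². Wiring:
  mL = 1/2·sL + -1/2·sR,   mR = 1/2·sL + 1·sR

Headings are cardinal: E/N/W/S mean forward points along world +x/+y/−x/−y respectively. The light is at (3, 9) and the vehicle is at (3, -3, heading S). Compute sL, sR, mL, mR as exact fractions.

left sensor world pos  = (4, -5); dL² = 197
right sensor world pos = (2, -5); dR² = 197
sL = 200/197 = 200/197
sR = 200/197 = 200/197
mL = 1/2·sL + -1/2·sR = 0
mR = 1/2·sL + 1·sR = 300/197

200/197 200/197 0 300/197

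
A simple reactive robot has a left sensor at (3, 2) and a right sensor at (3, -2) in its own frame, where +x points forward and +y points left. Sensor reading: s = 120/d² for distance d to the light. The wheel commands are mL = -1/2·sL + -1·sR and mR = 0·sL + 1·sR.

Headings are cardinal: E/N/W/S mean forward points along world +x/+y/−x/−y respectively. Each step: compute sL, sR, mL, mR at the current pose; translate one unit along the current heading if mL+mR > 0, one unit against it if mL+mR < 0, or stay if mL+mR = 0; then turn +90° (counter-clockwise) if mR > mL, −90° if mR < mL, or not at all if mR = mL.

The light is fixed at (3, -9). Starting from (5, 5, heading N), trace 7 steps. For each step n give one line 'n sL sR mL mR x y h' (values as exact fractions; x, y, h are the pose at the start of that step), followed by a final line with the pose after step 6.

0 120/289 24/61 -10596/17629 24/61 5 5 N
1 60/61 60/113 -7050/6893 60/113 5 4 W
2 24/25 120/101 -4212/2525 120/101 6 4 S
3 30/73 2/3 -191/219 2/3 6 5 E
4 120/289 24/61 -10596/17629 24/61 5 5 N
5 60/61 60/113 -7050/6893 60/113 5 4 W
6 24/25 120/101 -4212/2525 120/101 6 4 S
final 6 5 E

n=0: pose=(5,5,N); sL=120/289, sR=24/61; mL=-10596/17629, mR=24/61; mL+mR=-60/289 → advance -1; mR−mL=17532/17629 → turn +1·90°
n=1: pose=(5,4,W); sL=60/61, sR=60/113; mL=-7050/6893, mR=60/113; mL+mR=-30/61 → advance -1; mR−mL=10710/6893 → turn +1·90°
n=2: pose=(6,4,S); sL=24/25, sR=120/101; mL=-4212/2525, mR=120/101; mL+mR=-12/25 → advance -1; mR−mL=7212/2525 → turn +1·90°
n=3: pose=(6,5,E); sL=30/73, sR=2/3; mL=-191/219, mR=2/3; mL+mR=-15/73 → advance -1; mR−mL=337/219 → turn +1·90°
n=4: pose=(5,5,N); sL=120/289, sR=24/61; mL=-10596/17629, mR=24/61; mL+mR=-60/289 → advance -1; mR−mL=17532/17629 → turn +1·90°
n=5: pose=(5,4,W); sL=60/61, sR=60/113; mL=-7050/6893, mR=60/113; mL+mR=-30/61 → advance -1; mR−mL=10710/6893 → turn +1·90°
n=6: pose=(6,4,S); sL=24/25, sR=120/101; mL=-4212/2525, mR=120/101; mL+mR=-12/25 → advance -1; mR−mL=7212/2525 → turn +1·90°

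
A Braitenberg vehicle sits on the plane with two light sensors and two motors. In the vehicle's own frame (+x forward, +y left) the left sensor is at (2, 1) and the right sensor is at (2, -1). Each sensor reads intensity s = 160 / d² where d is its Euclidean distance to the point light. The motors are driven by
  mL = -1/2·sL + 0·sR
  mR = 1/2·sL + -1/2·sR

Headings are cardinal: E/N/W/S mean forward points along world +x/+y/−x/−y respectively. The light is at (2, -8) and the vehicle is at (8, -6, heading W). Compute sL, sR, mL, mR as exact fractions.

160/17 32/5 -80/17 128/85

left sensor world pos  = (6, -7); dL² = 17
right sensor world pos = (6, -5); dR² = 25
sL = 160/17 = 160/17
sR = 160/25 = 32/5
mL = -1/2·sL + 0·sR = -80/17
mR = 1/2·sL + -1/2·sR = 128/85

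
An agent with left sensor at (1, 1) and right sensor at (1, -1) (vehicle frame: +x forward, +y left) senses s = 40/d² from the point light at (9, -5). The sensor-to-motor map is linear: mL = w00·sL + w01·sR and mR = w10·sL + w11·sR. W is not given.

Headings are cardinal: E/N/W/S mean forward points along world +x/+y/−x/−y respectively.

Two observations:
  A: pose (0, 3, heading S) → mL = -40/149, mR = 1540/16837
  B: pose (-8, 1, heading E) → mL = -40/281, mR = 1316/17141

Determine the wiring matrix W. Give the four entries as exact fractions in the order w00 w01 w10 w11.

obs A: pose=(0,3,S) → sL=40/113, sR=40/149, mL=-40/149, mR=1540/16837
obs B: pose=(-8,1,E) → sL=8/61, sR=40/281, mL=-40/281, mR=1316/17141
sensor matrix S = [[40/113, 40/149], [8/61, 40/281]]; det S = 4381440/288603017
solve [mL_A; mL_B] = S·[w00; w01] and [mR_A; mR_B] = S·[w10; w11]:
  w00 = 0, w01 = -1, w10 = -1/2, w11 = 1

0 -1 -1/2 1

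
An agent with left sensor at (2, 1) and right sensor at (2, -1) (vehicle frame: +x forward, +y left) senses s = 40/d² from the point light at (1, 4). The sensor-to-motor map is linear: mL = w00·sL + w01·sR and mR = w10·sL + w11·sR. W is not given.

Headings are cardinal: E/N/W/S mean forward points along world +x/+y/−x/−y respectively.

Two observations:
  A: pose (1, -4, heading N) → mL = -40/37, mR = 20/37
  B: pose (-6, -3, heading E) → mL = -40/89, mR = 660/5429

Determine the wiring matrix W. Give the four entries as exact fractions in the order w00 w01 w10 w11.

obs A: pose=(1,-4,N) → sL=40/37, sR=40/37, mL=-40/37, mR=20/37
obs B: pose=(-6,-3,E) → sL=40/61, sR=40/89, mL=-40/89, mR=660/5429
sensor matrix S = [[40/37, 40/37], [40/61, 40/89]]; det S = -44800/200873
solve [mL_A; mL_B] = S·[w00; w01] and [mR_A; mR_B] = S·[w10; w11]:
  w00 = 0, w01 = -1, w10 = -1/2, w11 = 1

0 -1 -1/2 1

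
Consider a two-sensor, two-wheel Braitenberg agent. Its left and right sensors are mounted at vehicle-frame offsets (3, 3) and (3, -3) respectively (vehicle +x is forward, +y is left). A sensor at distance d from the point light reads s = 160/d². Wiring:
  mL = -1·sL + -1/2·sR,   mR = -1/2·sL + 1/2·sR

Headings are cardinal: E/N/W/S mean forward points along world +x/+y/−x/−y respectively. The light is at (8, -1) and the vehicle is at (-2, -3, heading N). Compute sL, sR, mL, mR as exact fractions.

16/17 16/5 -216/85 96/85

left sensor world pos  = (-5, 0); dL² = 170
right sensor world pos = (1, 0); dR² = 50
sL = 160/170 = 16/17
sR = 160/50 = 16/5
mL = -1·sL + -1/2·sR = -216/85
mR = -1/2·sL + 1/2·sR = 96/85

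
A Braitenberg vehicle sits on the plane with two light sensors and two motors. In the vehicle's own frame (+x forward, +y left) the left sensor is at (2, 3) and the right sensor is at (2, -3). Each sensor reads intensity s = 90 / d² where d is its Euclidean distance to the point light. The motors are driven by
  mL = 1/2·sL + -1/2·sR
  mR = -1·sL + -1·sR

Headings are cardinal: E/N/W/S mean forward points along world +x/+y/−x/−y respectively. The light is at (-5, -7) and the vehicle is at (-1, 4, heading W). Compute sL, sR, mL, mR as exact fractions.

left sensor world pos  = (-3, 1); dL² = 68
right sensor world pos = (-3, 7); dR² = 200
sL = 90/68 = 45/34
sR = 90/200 = 9/20
mL = 1/2·sL + -1/2·sR = 297/680
mR = -1·sL + -1·sR = -603/340

45/34 9/20 297/680 -603/340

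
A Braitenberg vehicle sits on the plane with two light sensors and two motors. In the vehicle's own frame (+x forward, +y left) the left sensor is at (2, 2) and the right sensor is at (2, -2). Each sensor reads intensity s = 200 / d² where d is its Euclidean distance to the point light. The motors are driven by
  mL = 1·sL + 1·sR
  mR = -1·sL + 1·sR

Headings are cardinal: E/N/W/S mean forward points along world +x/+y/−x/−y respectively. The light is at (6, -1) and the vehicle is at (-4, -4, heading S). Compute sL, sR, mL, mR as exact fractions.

200/89 200/169 51600/15041 -16000/15041

left sensor world pos  = (-2, -6); dL² = 89
right sensor world pos = (-6, -6); dR² = 169
sL = 200/89 = 200/89
sR = 200/169 = 200/169
mL = 1·sL + 1·sR = 51600/15041
mR = -1·sL + 1·sR = -16000/15041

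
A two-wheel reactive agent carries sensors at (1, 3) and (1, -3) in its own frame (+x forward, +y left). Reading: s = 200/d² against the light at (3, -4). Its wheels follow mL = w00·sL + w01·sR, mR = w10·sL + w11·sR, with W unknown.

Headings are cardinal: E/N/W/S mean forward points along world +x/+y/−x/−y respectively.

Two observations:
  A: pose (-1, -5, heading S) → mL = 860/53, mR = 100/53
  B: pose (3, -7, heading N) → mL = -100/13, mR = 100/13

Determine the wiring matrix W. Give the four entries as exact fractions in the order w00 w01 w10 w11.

obs A: pose=(-1,-5,S) → sL=40, sR=200/53, mL=860/53, mR=100/53
obs B: pose=(3,-7,N) → sL=200/13, sR=200/13, mL=-100/13, mR=100/13
sensor matrix S = [[40, 200/53], [200/13, 200/13]]; det S = 384000/689
solve [mL_A; mL_B] = S·[w00; w01] and [mR_A; mR_B] = S·[w10; w11]:
  w00 = 1/2, w01 = -1, w10 = 0, w11 = 1/2

1/2 -1 0 1/2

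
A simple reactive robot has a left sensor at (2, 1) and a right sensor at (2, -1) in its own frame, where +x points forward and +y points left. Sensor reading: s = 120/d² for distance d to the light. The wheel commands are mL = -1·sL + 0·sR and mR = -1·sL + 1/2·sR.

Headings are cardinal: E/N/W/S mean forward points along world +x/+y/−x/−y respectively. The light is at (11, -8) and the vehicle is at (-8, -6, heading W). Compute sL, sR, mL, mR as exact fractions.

left sensor world pos  = (-10, -7); dL² = 442
right sensor world pos = (-10, -5); dR² = 450
sL = 120/442 = 60/221
sR = 120/450 = 4/15
mL = -1·sL + 0·sR = -60/221
mR = -1·sL + 1/2·sR = -458/3315

60/221 4/15 -60/221 -458/3315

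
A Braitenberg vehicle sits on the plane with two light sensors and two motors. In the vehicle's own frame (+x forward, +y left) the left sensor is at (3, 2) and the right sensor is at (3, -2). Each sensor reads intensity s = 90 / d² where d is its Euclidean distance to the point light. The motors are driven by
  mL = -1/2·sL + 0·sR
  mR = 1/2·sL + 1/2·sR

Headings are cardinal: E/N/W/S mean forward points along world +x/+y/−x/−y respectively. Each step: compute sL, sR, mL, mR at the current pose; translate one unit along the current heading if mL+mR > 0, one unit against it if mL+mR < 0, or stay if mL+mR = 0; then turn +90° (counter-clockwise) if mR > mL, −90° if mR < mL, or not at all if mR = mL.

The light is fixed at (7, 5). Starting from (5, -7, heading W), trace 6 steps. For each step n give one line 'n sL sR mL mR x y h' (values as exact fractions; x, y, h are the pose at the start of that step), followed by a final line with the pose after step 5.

0 90/221 18/25 -45/221 3114/5525 5 -7 W
1 45/113 9/25 -45/226 1071/2825 4 -7 S
2 90/121 2/5 -45/121 346/605 4 -8 E
3 45/58 9/10 -45/116 243/290 5 -8 N
4 90/221 18/25 -45/221 3114/5525 5 -7 W
5 45/113 9/25 -45/226 1071/2825 4 -7 S
final 4 -8 E

n=0: pose=(5,-7,W); sL=90/221, sR=18/25; mL=-45/221, mR=3114/5525; mL+mR=9/25 → advance +1; mR−mL=4239/5525 → turn +1·90°
n=1: pose=(4,-7,S); sL=45/113, sR=9/25; mL=-45/226, mR=1071/2825; mL+mR=9/50 → advance +1; mR−mL=3267/5650 → turn +1·90°
n=2: pose=(4,-8,E); sL=90/121, sR=2/5; mL=-45/121, mR=346/605; mL+mR=1/5 → advance +1; mR−mL=571/605 → turn +1·90°
n=3: pose=(5,-8,N); sL=45/58, sR=9/10; mL=-45/116, mR=243/290; mL+mR=9/20 → advance +1; mR−mL=711/580 → turn +1·90°
n=4: pose=(5,-7,W); sL=90/221, sR=18/25; mL=-45/221, mR=3114/5525; mL+mR=9/25 → advance +1; mR−mL=4239/5525 → turn +1·90°
n=5: pose=(4,-7,S); sL=45/113, sR=9/25; mL=-45/226, mR=1071/2825; mL+mR=9/50 → advance +1; mR−mL=3267/5650 → turn +1·90°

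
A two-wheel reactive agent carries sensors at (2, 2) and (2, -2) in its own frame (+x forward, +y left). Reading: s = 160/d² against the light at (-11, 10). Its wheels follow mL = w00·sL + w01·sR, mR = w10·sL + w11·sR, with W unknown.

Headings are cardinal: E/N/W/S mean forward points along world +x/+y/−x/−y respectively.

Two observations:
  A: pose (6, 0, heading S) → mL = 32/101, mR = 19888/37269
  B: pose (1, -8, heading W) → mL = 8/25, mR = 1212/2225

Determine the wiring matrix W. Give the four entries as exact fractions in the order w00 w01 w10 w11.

obs A: pose=(6,0,S) → sL=32/101, sR=160/369, mL=32/101, mR=19888/37269
obs B: pose=(1,-8,W) → sL=8/25, sR=40/89, mL=8/25, mR=1212/2225
sensor matrix S = [[32/101, 160/369], [8/25, 40/89]]; det S = 60416/16584705
solve [mL_A; mL_B] = S·[w00; w01] and [mR_A; mR_B] = S·[w10; w11]:
  w00 = 1, w01 = 0, w10 = 1, w11 = 1/2

1 0 1 1/2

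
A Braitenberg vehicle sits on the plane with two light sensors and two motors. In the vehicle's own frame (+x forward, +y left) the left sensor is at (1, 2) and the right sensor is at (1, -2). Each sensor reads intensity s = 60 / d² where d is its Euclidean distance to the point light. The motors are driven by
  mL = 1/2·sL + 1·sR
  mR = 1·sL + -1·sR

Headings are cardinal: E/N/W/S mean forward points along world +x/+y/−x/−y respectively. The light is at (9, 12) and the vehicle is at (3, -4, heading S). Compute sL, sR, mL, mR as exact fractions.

12/61 60/353 5778/21533 576/21533

left sensor world pos  = (5, -5); dL² = 305
right sensor world pos = (1, -5); dR² = 353
sL = 60/305 = 12/61
sR = 60/353 = 60/353
mL = 1/2·sL + 1·sR = 5778/21533
mR = 1·sL + -1·sR = 576/21533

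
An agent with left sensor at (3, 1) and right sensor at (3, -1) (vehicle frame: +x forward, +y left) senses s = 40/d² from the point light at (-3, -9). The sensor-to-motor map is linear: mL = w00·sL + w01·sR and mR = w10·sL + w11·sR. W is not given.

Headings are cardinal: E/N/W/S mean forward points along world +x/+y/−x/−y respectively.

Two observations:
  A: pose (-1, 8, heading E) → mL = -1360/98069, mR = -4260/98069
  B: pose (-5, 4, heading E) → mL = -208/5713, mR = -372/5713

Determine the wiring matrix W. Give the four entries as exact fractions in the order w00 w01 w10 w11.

1/2 -1/2 -1 1/2

obs A: pose=(-1,8,E) → sL=40/349, sR=40/281, mL=-1360/98069, mR=-4260/98069
obs B: pose=(-5,4,E) → sL=40/197, sR=8/29, mL=-208/5713, mR=-372/5713
sensor matrix S = [[40/349, 40/281], [40/197, 8/29]]; det S = 1520640/560268197
solve [mL_A; mL_B] = S·[w00; w01] and [mR_A; mR_B] = S·[w10; w11]:
  w00 = 1/2, w01 = -1/2, w10 = -1, w11 = 1/2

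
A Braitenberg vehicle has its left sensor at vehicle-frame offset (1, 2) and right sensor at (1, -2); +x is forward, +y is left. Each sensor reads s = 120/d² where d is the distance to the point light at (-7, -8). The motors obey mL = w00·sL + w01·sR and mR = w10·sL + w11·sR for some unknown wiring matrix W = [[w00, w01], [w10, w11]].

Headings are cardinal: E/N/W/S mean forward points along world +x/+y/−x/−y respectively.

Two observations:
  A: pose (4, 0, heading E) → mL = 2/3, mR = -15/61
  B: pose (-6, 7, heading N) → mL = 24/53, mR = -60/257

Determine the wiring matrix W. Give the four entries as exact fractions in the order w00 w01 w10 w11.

obs A: pose=(4,0,E) → sL=30/61, sR=2/3, mL=2/3, mR=-15/61
obs B: pose=(-6,7,N) → sL=120/257, sR=24/53, mL=24/53, mR=-60/257
sensor matrix S = [[30/61, 2/3], [120/257, 24/53]]; det S = -73600/830881
solve [mL_A; mL_B] = S·[w00; w01] and [mR_A; mR_B] = S·[w10; w11]:
  w00 = 0, w01 = 1, w10 = -1/2, w11 = 0

0 1 -1/2 0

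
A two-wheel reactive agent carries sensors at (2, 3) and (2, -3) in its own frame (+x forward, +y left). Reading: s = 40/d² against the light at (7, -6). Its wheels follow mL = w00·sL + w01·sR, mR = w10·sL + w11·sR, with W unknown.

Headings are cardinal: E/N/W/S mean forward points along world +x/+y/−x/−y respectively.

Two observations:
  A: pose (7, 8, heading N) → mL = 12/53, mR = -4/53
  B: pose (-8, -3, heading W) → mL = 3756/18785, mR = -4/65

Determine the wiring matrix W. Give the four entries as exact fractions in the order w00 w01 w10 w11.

1 1/2 0 -1/2

obs A: pose=(7,8,N) → sL=8/53, sR=8/53, mL=12/53, mR=-4/53
obs B: pose=(-8,-3,W) → sL=40/289, sR=8/65, mL=3756/18785, mR=-4/65
sensor matrix S = [[8/53, 8/53], [40/289, 8/65]]; det S = -2304/995605
solve [mL_A; mL_B] = S·[w00; w01] and [mR_A; mR_B] = S·[w10; w11]:
  w00 = 1, w01 = 1/2, w10 = 0, w11 = -1/2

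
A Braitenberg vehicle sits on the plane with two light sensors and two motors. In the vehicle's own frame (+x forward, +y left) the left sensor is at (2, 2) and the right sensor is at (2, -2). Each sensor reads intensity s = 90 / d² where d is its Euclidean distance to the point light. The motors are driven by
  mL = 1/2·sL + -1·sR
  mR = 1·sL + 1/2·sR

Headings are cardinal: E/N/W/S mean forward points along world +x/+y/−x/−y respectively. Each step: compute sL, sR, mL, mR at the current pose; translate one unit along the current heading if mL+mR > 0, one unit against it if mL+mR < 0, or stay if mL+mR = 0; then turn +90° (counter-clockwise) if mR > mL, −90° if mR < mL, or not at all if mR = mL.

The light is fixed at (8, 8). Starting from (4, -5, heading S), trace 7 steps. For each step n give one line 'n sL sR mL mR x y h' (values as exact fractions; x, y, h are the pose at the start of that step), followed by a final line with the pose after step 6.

0 90/229 10/29 -985/6641 3755/6641 4 -5 S
1 45/74 9/26 -81/1924 1503/1924 4 -6 E
2 90/169 18/29 -1737/4901 4131/4901 5 -6 N
3 9/25 45/73 -1593/3650 2439/3650 5 -5 W
4 90/229 10/29 -985/6641 3755/6641 4 -5 S
5 45/74 9/26 -81/1924 1503/1924 4 -6 E
6 90/169 18/29 -1737/4901 4131/4901 5 -6 N
final 5 -5 W

n=0: pose=(4,-5,S); sL=90/229, sR=10/29; mL=-985/6641, mR=3755/6641; mL+mR=2770/6641 → advance +1; mR−mL=4740/6641 → turn +1·90°
n=1: pose=(4,-6,E); sL=45/74, sR=9/26; mL=-81/1924, mR=1503/1924; mL+mR=711/962 → advance +1; mR−mL=396/481 → turn +1·90°
n=2: pose=(5,-6,N); sL=90/169, sR=18/29; mL=-1737/4901, mR=4131/4901; mL+mR=2394/4901 → advance +1; mR−mL=5868/4901 → turn +1·90°
n=3: pose=(5,-5,W); sL=9/25, sR=45/73; mL=-1593/3650, mR=2439/3650; mL+mR=423/1825 → advance +1; mR−mL=2016/1825 → turn +1·90°
n=4: pose=(4,-5,S); sL=90/229, sR=10/29; mL=-985/6641, mR=3755/6641; mL+mR=2770/6641 → advance +1; mR−mL=4740/6641 → turn +1·90°
n=5: pose=(4,-6,E); sL=45/74, sR=9/26; mL=-81/1924, mR=1503/1924; mL+mR=711/962 → advance +1; mR−mL=396/481 → turn +1·90°
n=6: pose=(5,-6,N); sL=90/169, sR=18/29; mL=-1737/4901, mR=4131/4901; mL+mR=2394/4901 → advance +1; mR−mL=5868/4901 → turn +1·90°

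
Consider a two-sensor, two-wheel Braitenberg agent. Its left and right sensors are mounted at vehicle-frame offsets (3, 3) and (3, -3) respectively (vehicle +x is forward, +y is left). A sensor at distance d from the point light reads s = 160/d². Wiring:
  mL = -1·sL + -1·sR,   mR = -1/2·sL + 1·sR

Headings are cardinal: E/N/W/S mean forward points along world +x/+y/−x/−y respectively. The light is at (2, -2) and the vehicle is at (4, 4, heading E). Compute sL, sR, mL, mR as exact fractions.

80/53 80/17 -5600/901 3560/901

left sensor world pos  = (7, 7); dL² = 106
right sensor world pos = (7, 1); dR² = 34
sL = 160/106 = 80/53
sR = 160/34 = 80/17
mL = -1·sL + -1·sR = -5600/901
mR = -1/2·sL + 1·sR = 3560/901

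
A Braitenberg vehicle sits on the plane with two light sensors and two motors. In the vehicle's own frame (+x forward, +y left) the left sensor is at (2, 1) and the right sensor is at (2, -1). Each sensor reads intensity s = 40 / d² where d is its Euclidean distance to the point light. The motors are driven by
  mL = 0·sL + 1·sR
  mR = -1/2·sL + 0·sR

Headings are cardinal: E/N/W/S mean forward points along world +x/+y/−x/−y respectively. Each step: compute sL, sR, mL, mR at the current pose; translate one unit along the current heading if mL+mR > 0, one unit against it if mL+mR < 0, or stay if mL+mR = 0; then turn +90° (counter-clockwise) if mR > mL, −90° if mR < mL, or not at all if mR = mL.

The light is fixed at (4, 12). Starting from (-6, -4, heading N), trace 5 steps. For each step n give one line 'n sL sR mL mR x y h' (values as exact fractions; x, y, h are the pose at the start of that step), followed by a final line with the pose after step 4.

0 40/317 40/277 40/277 -20/317 -6 -4 N
1 2/13 1/8 1/8 -1/13 -6 -3 E
2 40/353 40/389 40/389 -20/353 -5 -3 S
3 4/41 20/173 20/173 -2/41 -5 -4 W
4 40/317 40/277 40/277 -20/317 -6 -4 N
final -6 -3 E

n=0: pose=(-6,-4,N); sL=40/317, sR=40/277; mL=40/277, mR=-20/317; mL+mR=7140/87809 → advance +1; mR−mL=-18220/87809 → turn -1·90°
n=1: pose=(-6,-3,E); sL=2/13, sR=1/8; mL=1/8, mR=-1/13; mL+mR=5/104 → advance +1; mR−mL=-21/104 → turn -1·90°
n=2: pose=(-5,-3,S); sL=40/353, sR=40/389; mL=40/389, mR=-20/353; mL+mR=6340/137317 → advance +1; mR−mL=-21900/137317 → turn -1·90°
n=3: pose=(-5,-4,W); sL=4/41, sR=20/173; mL=20/173, mR=-2/41; mL+mR=474/7093 → advance +1; mR−mL=-1166/7093 → turn -1·90°
n=4: pose=(-6,-4,N); sL=40/317, sR=40/277; mL=40/277, mR=-20/317; mL+mR=7140/87809 → advance +1; mR−mL=-18220/87809 → turn -1·90°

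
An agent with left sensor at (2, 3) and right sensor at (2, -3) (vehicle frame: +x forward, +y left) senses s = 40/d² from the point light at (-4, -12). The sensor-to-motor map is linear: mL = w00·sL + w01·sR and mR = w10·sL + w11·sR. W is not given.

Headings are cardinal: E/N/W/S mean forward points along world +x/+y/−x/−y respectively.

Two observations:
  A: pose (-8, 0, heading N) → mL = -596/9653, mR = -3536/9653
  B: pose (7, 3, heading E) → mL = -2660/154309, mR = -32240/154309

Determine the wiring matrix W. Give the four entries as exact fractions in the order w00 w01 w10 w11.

-1 1/2 -1 -1

obs A: pose=(-8,0,N) → sL=8/49, sR=40/197, mL=-596/9653, mR=-3536/9653
obs B: pose=(7,3,E) → sL=40/493, sR=40/313, mL=-2660/154309, mR=-32240/154309
sensor matrix S = [[8/49, 40/197], [40/493, 40/313]]; det S = 6539520/1489544777
solve [mL_A; mL_B] = S·[w00; w01] and [mR_A; mR_B] = S·[w10; w11]:
  w00 = -1, w01 = 1/2, w10 = -1, w11 = -1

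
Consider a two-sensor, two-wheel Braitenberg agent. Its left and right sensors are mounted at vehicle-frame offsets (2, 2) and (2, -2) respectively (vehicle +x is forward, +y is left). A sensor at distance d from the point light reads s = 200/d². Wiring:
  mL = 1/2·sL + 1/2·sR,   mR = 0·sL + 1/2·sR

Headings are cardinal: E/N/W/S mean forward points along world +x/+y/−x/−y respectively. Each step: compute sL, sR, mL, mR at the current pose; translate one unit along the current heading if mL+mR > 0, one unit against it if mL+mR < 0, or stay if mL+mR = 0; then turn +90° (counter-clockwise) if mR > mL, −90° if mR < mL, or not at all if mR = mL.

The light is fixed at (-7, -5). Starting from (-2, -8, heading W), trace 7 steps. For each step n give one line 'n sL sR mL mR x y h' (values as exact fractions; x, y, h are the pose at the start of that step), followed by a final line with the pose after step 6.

n=0: pose=(-2,-8,W); sL=100/17, sR=20; mL=220/17, mR=10; mL+mR=390/17 → advance +1; mR−mL=-50/17 → turn -1·90°
n=1: pose=(-3,-8,N); sL=40, sR=200/37; mL=840/37, mR=100/37; mL+mR=940/37 → advance +1; mR−mL=-20 → turn -1·90°
n=2: pose=(-3,-7,E); sL=50/9, sR=50/13; mL=550/117, mR=25/13; mL+mR=775/117 → advance +1; mR−mL=-25/9 → turn -1·90°
n=3: pose=(-2,-7,S); sL=40/13, sR=8; mL=72/13, mR=4; mL+mR=124/13 → advance +1; mR−mL=-20/13 → turn -1·90°
n=4: pose=(-2,-8,W); sL=100/17, sR=20; mL=220/17, mR=10; mL+mR=390/17 → advance +1; mR−mL=-50/17 → turn -1·90°
n=5: pose=(-3,-8,N); sL=40, sR=200/37; mL=840/37, mR=100/37; mL+mR=940/37 → advance +1; mR−mL=-20 → turn -1·90°
n=6: pose=(-3,-7,E); sL=50/9, sR=50/13; mL=550/117, mR=25/13; mL+mR=775/117 → advance +1; mR−mL=-25/9 → turn -1·90°

0 100/17 20 220/17 10 -2 -8 W
1 40 200/37 840/37 100/37 -3 -8 N
2 50/9 50/13 550/117 25/13 -3 -7 E
3 40/13 8 72/13 4 -2 -7 S
4 100/17 20 220/17 10 -2 -8 W
5 40 200/37 840/37 100/37 -3 -8 N
6 50/9 50/13 550/117 25/13 -3 -7 E
final -2 -7 S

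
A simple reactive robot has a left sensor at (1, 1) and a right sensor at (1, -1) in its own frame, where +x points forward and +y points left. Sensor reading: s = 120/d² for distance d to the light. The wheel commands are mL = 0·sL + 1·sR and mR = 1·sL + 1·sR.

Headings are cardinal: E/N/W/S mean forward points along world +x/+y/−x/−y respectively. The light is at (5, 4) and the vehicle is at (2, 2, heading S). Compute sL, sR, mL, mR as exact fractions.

left sensor world pos  = (3, 1); dL² = 13
right sensor world pos = (1, 1); dR² = 25
sL = 120/13 = 120/13
sR = 120/25 = 24/5
mL = 0·sL + 1·sR = 24/5
mR = 1·sL + 1·sR = 912/65

120/13 24/5 24/5 912/65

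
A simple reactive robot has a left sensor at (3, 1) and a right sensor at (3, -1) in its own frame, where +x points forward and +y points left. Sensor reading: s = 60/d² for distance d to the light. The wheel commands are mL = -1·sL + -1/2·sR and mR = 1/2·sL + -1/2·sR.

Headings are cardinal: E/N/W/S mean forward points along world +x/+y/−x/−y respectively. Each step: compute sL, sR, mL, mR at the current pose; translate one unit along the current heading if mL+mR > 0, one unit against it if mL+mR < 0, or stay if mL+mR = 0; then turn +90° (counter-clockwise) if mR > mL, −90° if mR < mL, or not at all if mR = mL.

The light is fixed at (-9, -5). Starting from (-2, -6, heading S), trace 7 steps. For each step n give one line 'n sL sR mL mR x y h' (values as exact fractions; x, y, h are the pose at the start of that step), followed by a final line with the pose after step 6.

0 3/4 15/13 -69/52 -21/104 -2 -6 S
1 60/101 60/101 -90/101 0 -2 -5 E
2 30/17 30/29 -1125/493 180/493 -3 -5 N
3 60/13 20/3 -310/39 -40/39 -3 -6 W
4 3/4 15/13 -69/52 -21/104 -2 -6 S
5 60/101 60/101 -90/101 0 -2 -5 E
6 30/17 30/29 -1125/493 180/493 -3 -5 N
final -3 -6 W

n=0: pose=(-2,-6,S); sL=3/4, sR=15/13; mL=-69/52, mR=-21/104; mL+mR=-159/104 → advance -1; mR−mL=9/8 → turn +1·90°
n=1: pose=(-2,-5,E); sL=60/101, sR=60/101; mL=-90/101, mR=0; mL+mR=-90/101 → advance -1; mR−mL=90/101 → turn +1·90°
n=2: pose=(-3,-5,N); sL=30/17, sR=30/29; mL=-1125/493, mR=180/493; mL+mR=-945/493 → advance -1; mR−mL=45/17 → turn +1·90°
n=3: pose=(-3,-6,W); sL=60/13, sR=20/3; mL=-310/39, mR=-40/39; mL+mR=-350/39 → advance -1; mR−mL=90/13 → turn +1·90°
n=4: pose=(-2,-6,S); sL=3/4, sR=15/13; mL=-69/52, mR=-21/104; mL+mR=-159/104 → advance -1; mR−mL=9/8 → turn +1·90°
n=5: pose=(-2,-5,E); sL=60/101, sR=60/101; mL=-90/101, mR=0; mL+mR=-90/101 → advance -1; mR−mL=90/101 → turn +1·90°
n=6: pose=(-3,-5,N); sL=30/17, sR=30/29; mL=-1125/493, mR=180/493; mL+mR=-945/493 → advance -1; mR−mL=45/17 → turn +1·90°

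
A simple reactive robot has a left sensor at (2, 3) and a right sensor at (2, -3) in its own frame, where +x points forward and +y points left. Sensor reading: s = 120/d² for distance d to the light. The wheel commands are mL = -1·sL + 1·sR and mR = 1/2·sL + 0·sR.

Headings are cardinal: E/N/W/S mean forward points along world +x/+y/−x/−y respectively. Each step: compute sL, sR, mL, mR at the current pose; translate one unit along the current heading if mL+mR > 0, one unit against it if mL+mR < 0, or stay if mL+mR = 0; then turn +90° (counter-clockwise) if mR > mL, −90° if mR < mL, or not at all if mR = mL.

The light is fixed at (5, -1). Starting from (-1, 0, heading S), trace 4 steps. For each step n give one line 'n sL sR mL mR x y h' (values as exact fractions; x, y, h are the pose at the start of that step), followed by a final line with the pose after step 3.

n=0: pose=(-1,0,S); sL=12, sR=60/41; mL=-432/41, mR=6; mL+mR=-186/41 → advance -1; mR−mL=678/41 → turn +1·90°
n=1: pose=(-1,1,E); sL=120/41, sR=120/17; mL=2880/697, mR=60/41; mL+mR=3900/697 → advance +1; mR−mL=-1860/697 → turn -1·90°
n=2: pose=(0,1,S); sL=30, sR=15/8; mL=-225/8, mR=15; mL+mR=-105/8 → advance -1; mR−mL=345/8 → turn +1·90°
n=3: pose=(0,2,E); sL=8/3, sR=40/3; mL=32/3, mR=4/3; mL+mR=12 → advance +1; mR−mL=-28/3 → turn -1·90°

0 12 60/41 -432/41 6 -1 0 S
1 120/41 120/17 2880/697 60/41 -1 1 E
2 30 15/8 -225/8 15 0 1 S
3 8/3 40/3 32/3 4/3 0 2 E
final 1 2 S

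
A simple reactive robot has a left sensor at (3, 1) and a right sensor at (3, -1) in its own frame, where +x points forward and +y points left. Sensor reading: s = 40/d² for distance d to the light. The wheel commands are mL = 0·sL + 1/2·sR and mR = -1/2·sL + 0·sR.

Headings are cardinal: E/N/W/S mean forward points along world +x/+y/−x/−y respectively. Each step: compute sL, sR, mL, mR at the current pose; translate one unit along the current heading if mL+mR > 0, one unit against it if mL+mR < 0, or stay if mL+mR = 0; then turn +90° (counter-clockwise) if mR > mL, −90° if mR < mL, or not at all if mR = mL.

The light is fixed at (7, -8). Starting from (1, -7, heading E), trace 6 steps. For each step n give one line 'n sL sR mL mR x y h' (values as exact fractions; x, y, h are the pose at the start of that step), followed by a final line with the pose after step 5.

0 40/13 40/9 20/9 -20/13 1 -7 E
1 2 1 1/2 -1 2 -7 S
2 8/13 40/73 20/73 -4/13 2 -6 W
3 4/5 20/17 10/17 -2/5 3 -6 N
4 40/17 8 4 -20/17 3 -5 E
5 10 5/2 5/4 -5 4 -5 S
final 4 -4 W

n=0: pose=(1,-7,E); sL=40/13, sR=40/9; mL=20/9, mR=-20/13; mL+mR=80/117 → advance +1; mR−mL=-440/117 → turn -1·90°
n=1: pose=(2,-7,S); sL=2, sR=1; mL=1/2, mR=-1; mL+mR=-1/2 → advance -1; mR−mL=-3/2 → turn -1·90°
n=2: pose=(2,-6,W); sL=8/13, sR=40/73; mL=20/73, mR=-4/13; mL+mR=-32/949 → advance -1; mR−mL=-552/949 → turn -1·90°
n=3: pose=(3,-6,N); sL=4/5, sR=20/17; mL=10/17, mR=-2/5; mL+mR=16/85 → advance +1; mR−mL=-84/85 → turn -1·90°
n=4: pose=(3,-5,E); sL=40/17, sR=8; mL=4, mR=-20/17; mL+mR=48/17 → advance +1; mR−mL=-88/17 → turn -1·90°
n=5: pose=(4,-5,S); sL=10, sR=5/2; mL=5/4, mR=-5; mL+mR=-15/4 → advance -1; mR−mL=-25/4 → turn -1·90°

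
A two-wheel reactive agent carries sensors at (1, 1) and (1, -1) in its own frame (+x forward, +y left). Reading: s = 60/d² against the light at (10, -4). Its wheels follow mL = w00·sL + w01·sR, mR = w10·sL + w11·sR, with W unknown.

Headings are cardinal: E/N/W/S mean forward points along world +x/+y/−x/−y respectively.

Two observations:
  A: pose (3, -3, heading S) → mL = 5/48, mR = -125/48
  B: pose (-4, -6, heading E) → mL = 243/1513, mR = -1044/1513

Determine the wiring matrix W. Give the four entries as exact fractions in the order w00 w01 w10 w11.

-1/2 1 -1 -1

obs A: pose=(3,-3,S) → sL=5/3, sR=15/16, mL=5/48, mR=-125/48
obs B: pose=(-4,-6,E) → sL=6/17, sR=30/89, mL=243/1513, mR=-1044/1513
sensor matrix S = [[5/3, 15/16], [6/17, 30/89]]; det S = 2795/12104
solve [mL_A; mL_B] = S·[w00; w01] and [mR_A; mR_B] = S·[w10; w11]:
  w00 = -1/2, w01 = 1, w10 = -1, w11 = -1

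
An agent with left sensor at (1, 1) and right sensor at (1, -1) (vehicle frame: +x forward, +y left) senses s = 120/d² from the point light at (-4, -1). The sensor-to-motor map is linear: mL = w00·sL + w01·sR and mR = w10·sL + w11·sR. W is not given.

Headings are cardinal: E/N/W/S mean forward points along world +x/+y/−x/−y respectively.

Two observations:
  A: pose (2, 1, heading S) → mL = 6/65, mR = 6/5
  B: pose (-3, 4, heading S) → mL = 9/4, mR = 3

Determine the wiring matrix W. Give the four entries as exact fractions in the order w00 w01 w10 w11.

1 -1/2 1/2 0

obs A: pose=(2,1,S) → sL=12/5, sR=60/13, mL=6/65, mR=6/5
obs B: pose=(-3,4,S) → sL=6, sR=15/2, mL=9/4, mR=3
sensor matrix S = [[12/5, 60/13], [6, 15/2]]; det S = -126/13
solve [mL_A; mL_B] = S·[w00; w01] and [mR_A; mR_B] = S·[w10; w11]:
  w00 = 1, w01 = -1/2, w10 = 1/2, w11 = 0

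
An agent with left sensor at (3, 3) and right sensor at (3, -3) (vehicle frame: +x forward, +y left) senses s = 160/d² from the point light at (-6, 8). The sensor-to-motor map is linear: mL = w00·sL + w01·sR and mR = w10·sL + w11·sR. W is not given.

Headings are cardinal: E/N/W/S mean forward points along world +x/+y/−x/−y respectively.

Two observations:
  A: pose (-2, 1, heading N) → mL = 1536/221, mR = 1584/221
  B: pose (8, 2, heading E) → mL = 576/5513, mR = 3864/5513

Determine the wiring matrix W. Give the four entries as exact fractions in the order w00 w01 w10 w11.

1 -1 1/2 1

obs A: pose=(-2,1,N) → sL=160/17, sR=32/13, mL=1536/221, mR=1584/221
obs B: pose=(8,2,E) → sL=80/149, sR=16/37, mL=576/5513, mR=3864/5513
sensor matrix S = [[160/17, 32/13], [80/149, 16/37]]; det S = 3348480/1218373
solve [mL_A; mL_B] = S·[w00; w01] and [mR_A; mR_B] = S·[w10; w11]:
  w00 = 1, w01 = -1, w10 = 1/2, w11 = 1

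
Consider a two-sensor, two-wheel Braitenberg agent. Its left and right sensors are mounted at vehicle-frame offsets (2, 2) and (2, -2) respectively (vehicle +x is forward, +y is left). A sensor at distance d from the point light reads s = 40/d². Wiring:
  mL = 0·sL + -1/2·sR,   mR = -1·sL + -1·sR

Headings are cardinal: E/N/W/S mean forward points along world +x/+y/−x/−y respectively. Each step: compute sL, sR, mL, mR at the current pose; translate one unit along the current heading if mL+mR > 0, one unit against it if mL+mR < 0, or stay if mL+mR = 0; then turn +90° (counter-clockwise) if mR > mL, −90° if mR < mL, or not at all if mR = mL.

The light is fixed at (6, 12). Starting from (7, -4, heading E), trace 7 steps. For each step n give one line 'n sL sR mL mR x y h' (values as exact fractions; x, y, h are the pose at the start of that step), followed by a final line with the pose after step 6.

0 8/41 40/333 -20/333 -4304/13653 7 -4 E
1 5/41 5/41 -5/82 -10/41 6 -4 S
2 40/293 40/173 -20/173 -18640/50689 6 -3 W
3 4/17 20/89 -10/89 -696/1513 7 -3 N
4 8/41 40/333 -20/333 -4304/13653 7 -4 E
5 5/41 5/41 -5/82 -10/41 6 -4 S
6 40/293 40/173 -20/173 -18640/50689 6 -3 W
final 7 -3 N

n=0: pose=(7,-4,E); sL=8/41, sR=40/333; mL=-20/333, mR=-4304/13653; mL+mR=-1708/4551 → advance -1; mR−mL=-3484/13653 → turn -1·90°
n=1: pose=(6,-4,S); sL=5/41, sR=5/41; mL=-5/82, mR=-10/41; mL+mR=-25/82 → advance -1; mR−mL=-15/82 → turn -1·90°
n=2: pose=(6,-3,W); sL=40/293, sR=40/173; mL=-20/173, mR=-18640/50689; mL+mR=-24500/50689 → advance -1; mR−mL=-12780/50689 → turn -1·90°
n=3: pose=(7,-3,N); sL=4/17, sR=20/89; mL=-10/89, mR=-696/1513; mL+mR=-866/1513 → advance -1; mR−mL=-526/1513 → turn -1·90°
n=4: pose=(7,-4,E); sL=8/41, sR=40/333; mL=-20/333, mR=-4304/13653; mL+mR=-1708/4551 → advance -1; mR−mL=-3484/13653 → turn -1·90°
n=5: pose=(6,-4,S); sL=5/41, sR=5/41; mL=-5/82, mR=-10/41; mL+mR=-25/82 → advance -1; mR−mL=-15/82 → turn -1·90°
n=6: pose=(6,-3,W); sL=40/293, sR=40/173; mL=-20/173, mR=-18640/50689; mL+mR=-24500/50689 → advance -1; mR−mL=-12780/50689 → turn -1·90°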